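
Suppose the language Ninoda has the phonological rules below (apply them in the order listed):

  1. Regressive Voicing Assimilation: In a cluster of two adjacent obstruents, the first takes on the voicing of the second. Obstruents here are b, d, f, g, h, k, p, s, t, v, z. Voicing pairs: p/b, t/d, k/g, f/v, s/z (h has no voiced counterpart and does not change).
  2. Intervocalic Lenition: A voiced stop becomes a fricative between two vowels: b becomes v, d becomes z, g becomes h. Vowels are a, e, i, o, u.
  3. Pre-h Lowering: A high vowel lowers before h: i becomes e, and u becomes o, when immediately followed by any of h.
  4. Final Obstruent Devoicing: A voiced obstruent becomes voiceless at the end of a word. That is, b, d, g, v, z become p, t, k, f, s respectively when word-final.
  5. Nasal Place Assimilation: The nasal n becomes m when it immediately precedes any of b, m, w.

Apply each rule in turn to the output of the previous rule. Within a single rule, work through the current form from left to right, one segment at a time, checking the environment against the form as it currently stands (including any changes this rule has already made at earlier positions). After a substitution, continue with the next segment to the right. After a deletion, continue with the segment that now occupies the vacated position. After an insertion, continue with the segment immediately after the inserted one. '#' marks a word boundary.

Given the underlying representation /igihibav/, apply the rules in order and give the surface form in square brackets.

[ehehivaf]

1 Regressive Voicing Assimilation: no change — [igihibav]
2 Intervocalic Lenition: [igihibav] → [ihihivav]
3 Pre-h Lowering: [ihihivav] → [ehehivav]
4 Final Obstruent Devoicing: [ehehivav] → [ehehivaf]
5 Nasal Place Assimilation: no change — [ehehivaf]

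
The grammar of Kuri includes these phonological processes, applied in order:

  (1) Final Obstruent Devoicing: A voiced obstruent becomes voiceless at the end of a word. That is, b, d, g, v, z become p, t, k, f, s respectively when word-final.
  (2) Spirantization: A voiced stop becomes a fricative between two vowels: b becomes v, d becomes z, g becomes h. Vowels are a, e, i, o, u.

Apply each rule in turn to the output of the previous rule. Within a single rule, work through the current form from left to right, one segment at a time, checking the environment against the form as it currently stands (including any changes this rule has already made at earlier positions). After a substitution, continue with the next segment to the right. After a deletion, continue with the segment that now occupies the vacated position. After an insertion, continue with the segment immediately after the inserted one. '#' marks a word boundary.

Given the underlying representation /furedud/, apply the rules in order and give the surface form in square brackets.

[furezut]

(1) Final Obstruent Devoicing: [furedud] → [furedut]
(2) Spirantization: [furedut] → [furezut]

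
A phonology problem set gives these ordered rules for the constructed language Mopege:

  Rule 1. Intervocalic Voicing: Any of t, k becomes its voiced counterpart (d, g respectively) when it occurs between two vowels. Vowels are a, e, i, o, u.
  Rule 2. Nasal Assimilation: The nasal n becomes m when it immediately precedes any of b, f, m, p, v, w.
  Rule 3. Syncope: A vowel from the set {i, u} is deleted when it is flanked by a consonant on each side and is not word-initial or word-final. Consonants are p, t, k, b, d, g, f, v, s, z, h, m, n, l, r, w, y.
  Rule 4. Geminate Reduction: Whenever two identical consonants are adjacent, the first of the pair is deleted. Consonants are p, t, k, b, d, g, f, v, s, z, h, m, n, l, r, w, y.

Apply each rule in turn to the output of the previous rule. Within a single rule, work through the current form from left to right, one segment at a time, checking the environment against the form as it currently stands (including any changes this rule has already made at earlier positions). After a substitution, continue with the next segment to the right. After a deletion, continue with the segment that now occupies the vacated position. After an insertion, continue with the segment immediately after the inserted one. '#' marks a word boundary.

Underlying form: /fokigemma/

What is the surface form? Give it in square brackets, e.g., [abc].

Rule 1 Intervocalic Voicing: [fokigemma] → [fogigemma]
Rule 2 Nasal Assimilation: no change — [fogigemma]
Rule 3 Syncope: [fogigemma] → [foggemma]
Rule 4 Geminate Reduction: [foggemma] → [fogema]

[fogema]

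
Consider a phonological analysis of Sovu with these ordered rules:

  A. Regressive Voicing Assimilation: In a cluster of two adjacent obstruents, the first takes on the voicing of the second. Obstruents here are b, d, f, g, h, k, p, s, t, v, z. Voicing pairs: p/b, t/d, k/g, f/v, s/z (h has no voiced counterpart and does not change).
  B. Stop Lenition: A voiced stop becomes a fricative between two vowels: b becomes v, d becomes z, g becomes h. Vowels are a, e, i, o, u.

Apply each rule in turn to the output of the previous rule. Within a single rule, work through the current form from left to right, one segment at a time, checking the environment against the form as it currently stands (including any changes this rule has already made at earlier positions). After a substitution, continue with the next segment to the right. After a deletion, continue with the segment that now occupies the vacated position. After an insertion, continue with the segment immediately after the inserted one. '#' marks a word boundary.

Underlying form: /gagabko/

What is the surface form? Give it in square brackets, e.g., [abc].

[gahapko]

A Regressive Voicing Assimilation: [gagabko] → [gagapko]
B Stop Lenition: [gagapko] → [gahapko]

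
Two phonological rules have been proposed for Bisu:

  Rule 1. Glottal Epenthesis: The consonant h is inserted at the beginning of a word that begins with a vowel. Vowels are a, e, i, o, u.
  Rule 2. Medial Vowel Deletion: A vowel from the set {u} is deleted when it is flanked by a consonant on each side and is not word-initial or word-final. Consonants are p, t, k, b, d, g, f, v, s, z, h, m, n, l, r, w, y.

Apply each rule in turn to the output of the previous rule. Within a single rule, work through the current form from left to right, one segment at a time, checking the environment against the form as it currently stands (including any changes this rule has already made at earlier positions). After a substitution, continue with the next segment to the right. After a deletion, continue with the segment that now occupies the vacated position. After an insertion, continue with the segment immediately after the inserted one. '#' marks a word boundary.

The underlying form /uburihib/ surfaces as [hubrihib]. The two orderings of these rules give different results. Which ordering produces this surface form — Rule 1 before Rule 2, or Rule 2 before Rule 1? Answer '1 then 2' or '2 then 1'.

2 then 1

Order 1 then 2:
  1 Glottal Epenthesis: [uburihib] → [huburihib]
  2 Medial Vowel Deletion: [huburihib] → [hbrihib]
  result: [hbrihib]
Order 2 then 1:
  2 Medial Vowel Deletion: [uburihib] → [ubrihib]
  1 Glottal Epenthesis: [ubrihib] → [hubrihib]
  result: [hubrihib]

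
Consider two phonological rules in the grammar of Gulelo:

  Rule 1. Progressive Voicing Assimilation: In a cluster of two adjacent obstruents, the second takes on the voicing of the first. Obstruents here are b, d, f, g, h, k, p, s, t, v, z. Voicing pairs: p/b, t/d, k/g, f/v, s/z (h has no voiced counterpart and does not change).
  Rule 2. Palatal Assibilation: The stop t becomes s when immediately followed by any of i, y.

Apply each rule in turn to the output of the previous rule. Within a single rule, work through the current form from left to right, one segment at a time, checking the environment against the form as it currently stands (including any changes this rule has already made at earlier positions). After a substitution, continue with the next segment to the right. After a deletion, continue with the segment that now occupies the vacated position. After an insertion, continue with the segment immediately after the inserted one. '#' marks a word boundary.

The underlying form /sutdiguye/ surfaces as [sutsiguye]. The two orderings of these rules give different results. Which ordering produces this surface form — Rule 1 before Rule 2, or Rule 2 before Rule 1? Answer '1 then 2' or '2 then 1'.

Order 1 then 2:
  1 Progressive Voicing Assimilation: [sutdiguye] → [suttiguye]
  2 Palatal Assibilation: [suttiguye] → [sutsiguye]
  result: [sutsiguye]
Order 2 then 1:
  2 Palatal Assibilation: no change — [sutdiguye]
  1 Progressive Voicing Assimilation: [sutdiguye] → [suttiguye]
  result: [suttiguye]

1 then 2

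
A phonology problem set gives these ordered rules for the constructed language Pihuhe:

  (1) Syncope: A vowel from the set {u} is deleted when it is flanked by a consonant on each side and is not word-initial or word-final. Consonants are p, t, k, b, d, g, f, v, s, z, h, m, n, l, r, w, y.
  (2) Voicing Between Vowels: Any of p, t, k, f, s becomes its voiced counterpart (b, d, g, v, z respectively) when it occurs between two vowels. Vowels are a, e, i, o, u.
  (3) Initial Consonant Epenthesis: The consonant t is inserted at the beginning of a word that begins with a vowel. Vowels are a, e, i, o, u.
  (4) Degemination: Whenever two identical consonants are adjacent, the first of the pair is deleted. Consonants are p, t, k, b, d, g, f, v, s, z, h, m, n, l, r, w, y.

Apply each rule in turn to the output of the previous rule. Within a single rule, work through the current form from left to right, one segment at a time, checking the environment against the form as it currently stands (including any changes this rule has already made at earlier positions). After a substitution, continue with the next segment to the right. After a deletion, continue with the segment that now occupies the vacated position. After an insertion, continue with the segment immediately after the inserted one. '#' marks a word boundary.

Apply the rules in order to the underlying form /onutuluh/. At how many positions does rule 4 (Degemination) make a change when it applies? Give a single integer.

0

(1) Syncope: [onutuluh] → [ontlh]
(2) Voicing Between Vowels: no change — [ontlh]
(3) Initial Consonant Epenthesis: [ontlh] → [tontlh]
(4) Degemination: no change — [tontlh]
Rule 4 changed 0 position(s).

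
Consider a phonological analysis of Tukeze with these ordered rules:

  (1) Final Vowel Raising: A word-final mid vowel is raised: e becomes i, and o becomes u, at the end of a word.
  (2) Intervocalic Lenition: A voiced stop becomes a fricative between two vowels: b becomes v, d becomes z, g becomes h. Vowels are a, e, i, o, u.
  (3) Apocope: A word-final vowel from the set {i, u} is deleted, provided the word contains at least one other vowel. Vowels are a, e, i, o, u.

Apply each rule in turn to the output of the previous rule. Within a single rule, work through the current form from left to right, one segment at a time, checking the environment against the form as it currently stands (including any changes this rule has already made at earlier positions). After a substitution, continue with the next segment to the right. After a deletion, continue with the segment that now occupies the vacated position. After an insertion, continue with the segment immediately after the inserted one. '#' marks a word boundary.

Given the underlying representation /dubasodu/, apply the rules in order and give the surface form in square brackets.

[duvasoz]

(1) Final Vowel Raising: no change — [dubasodu]
(2) Intervocalic Lenition: [dubasodu] → [duvasozu]
(3) Apocope: [duvasozu] → [duvasoz]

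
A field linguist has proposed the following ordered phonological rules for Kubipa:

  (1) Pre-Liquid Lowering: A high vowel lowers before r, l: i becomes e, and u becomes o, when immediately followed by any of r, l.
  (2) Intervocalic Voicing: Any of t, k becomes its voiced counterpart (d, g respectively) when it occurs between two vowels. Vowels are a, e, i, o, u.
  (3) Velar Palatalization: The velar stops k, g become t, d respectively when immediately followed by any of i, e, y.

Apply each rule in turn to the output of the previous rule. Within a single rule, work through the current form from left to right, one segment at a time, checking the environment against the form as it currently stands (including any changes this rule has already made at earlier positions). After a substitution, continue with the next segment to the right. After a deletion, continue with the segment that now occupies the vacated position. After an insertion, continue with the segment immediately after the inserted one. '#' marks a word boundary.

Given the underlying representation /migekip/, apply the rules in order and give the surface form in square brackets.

(1) Pre-Liquid Lowering: no change — [migekip]
(2) Intervocalic Voicing: [migekip] → [migegip]
(3) Velar Palatalization: [migegip] → [midedip]

[midedip]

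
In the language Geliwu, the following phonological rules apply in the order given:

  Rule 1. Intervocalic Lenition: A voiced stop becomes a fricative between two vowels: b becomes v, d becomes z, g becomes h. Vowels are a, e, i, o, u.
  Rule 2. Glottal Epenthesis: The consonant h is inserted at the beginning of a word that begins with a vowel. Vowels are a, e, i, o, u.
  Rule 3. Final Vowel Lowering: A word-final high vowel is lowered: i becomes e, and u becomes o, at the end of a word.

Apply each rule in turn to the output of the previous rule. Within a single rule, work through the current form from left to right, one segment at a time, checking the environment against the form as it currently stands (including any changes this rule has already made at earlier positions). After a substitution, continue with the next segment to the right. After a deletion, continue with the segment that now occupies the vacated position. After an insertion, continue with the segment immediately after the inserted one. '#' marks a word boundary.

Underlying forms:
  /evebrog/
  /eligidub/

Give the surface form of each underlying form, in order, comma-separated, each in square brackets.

[hevebrog], [helihizub]

/evebrog/:
  Rule 1 Intervocalic Lenition: no change — [evebrog]
  Rule 2 Glottal Epenthesis: [evebrog] → [hevebrog]
  Rule 3 Final Vowel Lowering: no change — [hevebrog]
/eligidub/:
  Rule 1 Intervocalic Lenition: [eligidub] → [elihizub]
  Rule 2 Glottal Epenthesis: [elihizub] → [helihizub]
  Rule 3 Final Vowel Lowering: no change — [helihizub]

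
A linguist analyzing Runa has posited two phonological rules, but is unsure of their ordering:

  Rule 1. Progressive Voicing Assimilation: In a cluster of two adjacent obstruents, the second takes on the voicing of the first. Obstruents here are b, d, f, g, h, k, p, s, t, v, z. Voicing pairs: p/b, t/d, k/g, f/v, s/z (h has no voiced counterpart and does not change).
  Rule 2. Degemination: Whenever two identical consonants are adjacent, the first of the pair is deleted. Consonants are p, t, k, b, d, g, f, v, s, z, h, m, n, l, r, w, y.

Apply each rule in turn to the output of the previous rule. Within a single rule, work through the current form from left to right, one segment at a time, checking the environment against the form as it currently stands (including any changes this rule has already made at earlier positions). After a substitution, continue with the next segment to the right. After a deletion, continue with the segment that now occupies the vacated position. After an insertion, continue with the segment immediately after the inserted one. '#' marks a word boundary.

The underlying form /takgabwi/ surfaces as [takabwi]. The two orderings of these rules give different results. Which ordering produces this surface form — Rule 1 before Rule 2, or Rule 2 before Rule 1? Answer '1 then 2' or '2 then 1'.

Order 1 then 2:
  1 Progressive Voicing Assimilation: [takgabwi] → [takkabwi]
  2 Degemination: [takkabwi] → [takabwi]
  result: [takabwi]
Order 2 then 1:
  2 Degemination: no change — [takgabwi]
  1 Progressive Voicing Assimilation: [takgabwi] → [takkabwi]
  result: [takkabwi]

1 then 2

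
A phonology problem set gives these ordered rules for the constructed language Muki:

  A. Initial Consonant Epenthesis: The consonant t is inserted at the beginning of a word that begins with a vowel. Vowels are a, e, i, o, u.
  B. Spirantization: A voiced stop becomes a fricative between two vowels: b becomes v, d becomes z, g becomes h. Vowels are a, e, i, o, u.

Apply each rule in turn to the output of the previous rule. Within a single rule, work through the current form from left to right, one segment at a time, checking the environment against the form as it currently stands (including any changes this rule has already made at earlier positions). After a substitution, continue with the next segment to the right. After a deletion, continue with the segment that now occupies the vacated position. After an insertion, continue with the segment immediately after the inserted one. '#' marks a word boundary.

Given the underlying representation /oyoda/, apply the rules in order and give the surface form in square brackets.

A Initial Consonant Epenthesis: [oyoda] → [toyoda]
B Spirantization: [toyoda] → [toyoza]

[toyoza]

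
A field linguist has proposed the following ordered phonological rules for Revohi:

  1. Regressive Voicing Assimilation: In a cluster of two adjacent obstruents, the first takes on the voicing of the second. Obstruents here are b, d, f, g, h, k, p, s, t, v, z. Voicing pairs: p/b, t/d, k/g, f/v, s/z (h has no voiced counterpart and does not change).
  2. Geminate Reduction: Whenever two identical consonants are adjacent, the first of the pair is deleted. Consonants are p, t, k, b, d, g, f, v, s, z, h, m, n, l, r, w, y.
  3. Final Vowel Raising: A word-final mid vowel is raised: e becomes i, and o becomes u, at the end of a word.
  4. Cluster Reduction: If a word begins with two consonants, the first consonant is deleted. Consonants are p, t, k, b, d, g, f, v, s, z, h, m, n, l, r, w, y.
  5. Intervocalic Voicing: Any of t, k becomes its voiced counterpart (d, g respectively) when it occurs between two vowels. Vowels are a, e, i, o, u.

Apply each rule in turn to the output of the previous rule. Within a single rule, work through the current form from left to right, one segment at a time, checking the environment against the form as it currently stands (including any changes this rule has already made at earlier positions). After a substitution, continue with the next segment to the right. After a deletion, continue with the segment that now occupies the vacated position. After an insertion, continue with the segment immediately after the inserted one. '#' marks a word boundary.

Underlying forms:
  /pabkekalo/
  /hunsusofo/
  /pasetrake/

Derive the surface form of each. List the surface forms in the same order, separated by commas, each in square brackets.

[papkegalu], [hunsusofu], [pasetragi]

/pabkekalo/:
  1 Regressive Voicing Assimilation: [pabkekalo] → [papkekalo]
  2 Geminate Reduction: no change — [papkekalo]
  3 Final Vowel Raising: [papkekalo] → [papkekalu]
  4 Cluster Reduction: no change — [papkekalu]
  5 Intervocalic Voicing: [papkekalu] → [papkegalu]
/hunsusofo/:
  1 Regressive Voicing Assimilation: no change — [hunsusofo]
  2 Geminate Reduction: no change — [hunsusofo]
  3 Final Vowel Raising: [hunsusofo] → [hunsusofu]
  4 Cluster Reduction: no change — [hunsusofu]
  5 Intervocalic Voicing: no change — [hunsusofu]
/pasetrake/:
  1 Regressive Voicing Assimilation: no change — [pasetrake]
  2 Geminate Reduction: no change — [pasetrake]
  3 Final Vowel Raising: [pasetrake] → [pasetraki]
  4 Cluster Reduction: no change — [pasetraki]
  5 Intervocalic Voicing: [pasetraki] → [pasetragi]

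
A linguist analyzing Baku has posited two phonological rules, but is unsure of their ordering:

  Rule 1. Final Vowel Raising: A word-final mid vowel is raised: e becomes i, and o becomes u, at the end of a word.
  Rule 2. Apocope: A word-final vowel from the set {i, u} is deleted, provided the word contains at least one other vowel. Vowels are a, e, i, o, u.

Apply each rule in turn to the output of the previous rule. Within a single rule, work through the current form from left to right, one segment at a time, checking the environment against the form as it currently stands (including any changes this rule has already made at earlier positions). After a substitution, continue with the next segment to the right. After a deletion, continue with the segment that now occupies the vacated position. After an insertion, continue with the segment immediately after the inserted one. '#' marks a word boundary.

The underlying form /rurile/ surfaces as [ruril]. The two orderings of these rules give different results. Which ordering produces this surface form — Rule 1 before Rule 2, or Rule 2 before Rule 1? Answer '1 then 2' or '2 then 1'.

1 then 2

Order 1 then 2:
  1 Final Vowel Raising: [rurile] → [rurili]
  2 Apocope: [rurili] → [ruril]
  result: [ruril]
Order 2 then 1:
  2 Apocope: no change — [rurile]
  1 Final Vowel Raising: [rurile] → [rurili]
  result: [rurili]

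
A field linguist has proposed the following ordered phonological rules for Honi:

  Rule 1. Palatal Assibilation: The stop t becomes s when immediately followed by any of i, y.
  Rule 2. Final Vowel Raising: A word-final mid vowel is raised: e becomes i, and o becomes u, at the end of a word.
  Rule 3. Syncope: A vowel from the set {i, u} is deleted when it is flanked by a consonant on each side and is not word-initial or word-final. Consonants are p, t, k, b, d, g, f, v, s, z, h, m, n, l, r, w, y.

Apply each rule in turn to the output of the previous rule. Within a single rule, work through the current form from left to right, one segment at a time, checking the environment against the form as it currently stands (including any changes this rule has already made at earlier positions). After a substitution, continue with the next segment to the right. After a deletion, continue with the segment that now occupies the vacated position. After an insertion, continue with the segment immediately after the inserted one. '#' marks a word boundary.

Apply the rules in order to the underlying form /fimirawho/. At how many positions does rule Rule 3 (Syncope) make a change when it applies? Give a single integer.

Rule 1 Palatal Assibilation: no change — [fimirawho]
Rule 2 Final Vowel Raising: [fimirawho] → [fimirawhu]
Rule 3 Syncope: [fimirawhu] → [fmrawhu]
Rule Rule 3 changed 2 position(s).

2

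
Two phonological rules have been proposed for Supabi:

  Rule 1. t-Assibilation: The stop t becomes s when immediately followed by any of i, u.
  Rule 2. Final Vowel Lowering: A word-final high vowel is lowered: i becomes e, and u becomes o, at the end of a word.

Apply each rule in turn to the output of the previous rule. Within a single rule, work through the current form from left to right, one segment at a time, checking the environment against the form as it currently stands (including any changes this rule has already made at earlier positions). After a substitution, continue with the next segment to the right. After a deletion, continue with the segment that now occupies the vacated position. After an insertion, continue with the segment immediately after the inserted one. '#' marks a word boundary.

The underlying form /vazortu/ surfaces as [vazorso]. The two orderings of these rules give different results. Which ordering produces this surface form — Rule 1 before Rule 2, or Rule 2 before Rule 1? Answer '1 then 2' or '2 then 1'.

1 then 2

Order 1 then 2:
  1 t-Assibilation: [vazortu] → [vazorsu]
  2 Final Vowel Lowering: [vazorsu] → [vazorso]
  result: [vazorso]
Order 2 then 1:
  2 Final Vowel Lowering: [vazortu] → [vazorto]
  1 t-Assibilation: no change — [vazorto]
  result: [vazorto]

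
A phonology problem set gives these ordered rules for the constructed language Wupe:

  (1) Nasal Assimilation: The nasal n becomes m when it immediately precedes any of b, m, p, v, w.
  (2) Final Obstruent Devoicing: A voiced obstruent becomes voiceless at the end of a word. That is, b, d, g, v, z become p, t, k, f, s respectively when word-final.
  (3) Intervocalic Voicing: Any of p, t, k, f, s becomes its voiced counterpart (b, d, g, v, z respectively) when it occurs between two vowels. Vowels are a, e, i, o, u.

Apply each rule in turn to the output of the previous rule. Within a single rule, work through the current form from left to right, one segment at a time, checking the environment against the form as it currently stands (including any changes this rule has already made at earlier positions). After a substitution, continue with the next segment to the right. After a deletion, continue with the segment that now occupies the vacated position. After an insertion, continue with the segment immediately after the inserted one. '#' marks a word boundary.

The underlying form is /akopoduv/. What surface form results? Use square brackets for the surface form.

[agoboduf]

(1) Nasal Assimilation: no change — [akopoduv]
(2) Final Obstruent Devoicing: [akopoduv] → [akopoduf]
(3) Intervocalic Voicing: [akopoduf] → [agoboduf]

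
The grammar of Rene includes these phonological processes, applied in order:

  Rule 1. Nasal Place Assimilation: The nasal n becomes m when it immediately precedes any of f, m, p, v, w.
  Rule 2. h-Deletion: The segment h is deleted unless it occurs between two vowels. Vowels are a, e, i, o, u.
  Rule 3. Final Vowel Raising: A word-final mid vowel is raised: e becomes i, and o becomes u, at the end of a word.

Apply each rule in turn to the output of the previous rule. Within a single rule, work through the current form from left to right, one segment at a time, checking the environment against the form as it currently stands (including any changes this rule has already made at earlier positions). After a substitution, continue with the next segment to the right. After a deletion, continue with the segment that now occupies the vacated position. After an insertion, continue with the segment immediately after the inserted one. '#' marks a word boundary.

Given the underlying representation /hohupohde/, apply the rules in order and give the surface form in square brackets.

Rule 1 Nasal Place Assimilation: no change — [hohupohde]
Rule 2 h-Deletion: [hohupohde] → [ohupode]
Rule 3 Final Vowel Raising: [ohupode] → [ohupodi]

[ohupodi]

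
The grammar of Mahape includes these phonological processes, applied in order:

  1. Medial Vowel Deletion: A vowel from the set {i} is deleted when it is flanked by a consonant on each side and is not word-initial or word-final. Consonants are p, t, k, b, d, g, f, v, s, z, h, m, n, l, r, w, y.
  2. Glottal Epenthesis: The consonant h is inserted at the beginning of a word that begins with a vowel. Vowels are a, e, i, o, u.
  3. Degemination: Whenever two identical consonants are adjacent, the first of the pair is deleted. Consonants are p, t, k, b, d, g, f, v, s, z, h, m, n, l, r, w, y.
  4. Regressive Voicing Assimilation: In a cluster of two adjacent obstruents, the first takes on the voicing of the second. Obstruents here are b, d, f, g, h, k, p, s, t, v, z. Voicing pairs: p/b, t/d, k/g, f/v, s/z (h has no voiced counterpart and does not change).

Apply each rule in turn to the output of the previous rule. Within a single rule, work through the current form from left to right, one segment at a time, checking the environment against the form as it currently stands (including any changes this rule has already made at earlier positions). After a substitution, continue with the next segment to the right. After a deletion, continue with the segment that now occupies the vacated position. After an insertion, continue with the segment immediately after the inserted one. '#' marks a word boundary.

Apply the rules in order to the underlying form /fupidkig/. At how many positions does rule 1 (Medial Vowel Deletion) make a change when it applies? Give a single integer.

1 Medial Vowel Deletion: [fupidkig] → [fupdkg]
2 Glottal Epenthesis: no change — [fupdkg]
3 Degemination: no change — [fupdkg]
4 Regressive Voicing Assimilation: [fupdkg] → [fubtgg]
Rule 1 changed 2 position(s).

2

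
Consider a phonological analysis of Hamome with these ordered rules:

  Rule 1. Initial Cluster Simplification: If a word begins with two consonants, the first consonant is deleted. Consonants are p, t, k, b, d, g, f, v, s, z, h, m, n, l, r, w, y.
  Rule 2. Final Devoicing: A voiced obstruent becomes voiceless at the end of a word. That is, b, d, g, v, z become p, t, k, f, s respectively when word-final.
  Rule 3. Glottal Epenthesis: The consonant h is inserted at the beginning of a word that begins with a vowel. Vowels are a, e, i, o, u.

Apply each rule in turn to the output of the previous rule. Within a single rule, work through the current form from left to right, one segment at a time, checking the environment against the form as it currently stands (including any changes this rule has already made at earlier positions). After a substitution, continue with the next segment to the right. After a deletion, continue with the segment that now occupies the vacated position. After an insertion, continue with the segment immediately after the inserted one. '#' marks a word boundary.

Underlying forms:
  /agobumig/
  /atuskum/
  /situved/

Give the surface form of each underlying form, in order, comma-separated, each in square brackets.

[hagobumik], [hatuskum], [situvet]

/agobumig/:
  Rule 1 Initial Cluster Simplification: no change — [agobumig]
  Rule 2 Final Devoicing: [agobumig] → [agobumik]
  Rule 3 Glottal Epenthesis: [agobumik] → [hagobumik]
/atuskum/:
  Rule 1 Initial Cluster Simplification: no change — [atuskum]
  Rule 2 Final Devoicing: no change — [atuskum]
  Rule 3 Glottal Epenthesis: [atuskum] → [hatuskum]
/situved/:
  Rule 1 Initial Cluster Simplification: no change — [situved]
  Rule 2 Final Devoicing: [situved] → [situvet]
  Rule 3 Glottal Epenthesis: no change — [situvet]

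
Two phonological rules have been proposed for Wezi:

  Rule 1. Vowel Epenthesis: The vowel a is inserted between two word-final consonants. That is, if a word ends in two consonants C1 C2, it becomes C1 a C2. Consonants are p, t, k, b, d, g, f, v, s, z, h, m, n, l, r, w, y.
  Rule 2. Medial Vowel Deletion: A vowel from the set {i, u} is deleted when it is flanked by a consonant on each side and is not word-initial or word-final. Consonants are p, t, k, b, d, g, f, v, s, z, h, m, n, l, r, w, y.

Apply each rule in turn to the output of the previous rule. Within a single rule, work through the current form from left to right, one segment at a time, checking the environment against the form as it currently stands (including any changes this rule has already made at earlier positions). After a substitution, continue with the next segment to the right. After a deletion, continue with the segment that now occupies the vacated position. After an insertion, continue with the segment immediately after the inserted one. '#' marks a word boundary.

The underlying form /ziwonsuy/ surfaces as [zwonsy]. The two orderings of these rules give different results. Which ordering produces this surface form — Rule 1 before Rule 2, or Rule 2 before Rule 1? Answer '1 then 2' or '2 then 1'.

Order 1 then 2:
  1 Vowel Epenthesis: no change — [ziwonsuy]
  2 Medial Vowel Deletion: [ziwonsuy] → [zwonsy]
  result: [zwonsy]
Order 2 then 1:
  2 Medial Vowel Deletion: [ziwonsuy] → [zwonsy]
  1 Vowel Epenthesis: [zwonsy] → [zwonsay]
  result: [zwonsay]

1 then 2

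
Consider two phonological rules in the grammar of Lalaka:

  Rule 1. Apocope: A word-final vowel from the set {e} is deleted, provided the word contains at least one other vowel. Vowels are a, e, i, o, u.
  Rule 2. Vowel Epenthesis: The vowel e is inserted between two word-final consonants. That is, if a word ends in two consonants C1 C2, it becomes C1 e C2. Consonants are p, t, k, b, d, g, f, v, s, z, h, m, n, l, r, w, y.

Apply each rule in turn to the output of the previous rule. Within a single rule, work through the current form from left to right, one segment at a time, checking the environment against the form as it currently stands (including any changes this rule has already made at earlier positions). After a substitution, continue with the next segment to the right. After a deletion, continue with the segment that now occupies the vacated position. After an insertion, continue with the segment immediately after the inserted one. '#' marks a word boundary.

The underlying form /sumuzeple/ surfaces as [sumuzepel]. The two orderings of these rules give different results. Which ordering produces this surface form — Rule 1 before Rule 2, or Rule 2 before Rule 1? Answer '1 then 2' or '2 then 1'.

Order 1 then 2:
  1 Apocope: [sumuzeple] → [sumuzepl]
  2 Vowel Epenthesis: [sumuzepl] → [sumuzepel]
  result: [sumuzepel]
Order 2 then 1:
  2 Vowel Epenthesis: no change — [sumuzeple]
  1 Apocope: [sumuzeple] → [sumuzepl]
  result: [sumuzepl]

1 then 2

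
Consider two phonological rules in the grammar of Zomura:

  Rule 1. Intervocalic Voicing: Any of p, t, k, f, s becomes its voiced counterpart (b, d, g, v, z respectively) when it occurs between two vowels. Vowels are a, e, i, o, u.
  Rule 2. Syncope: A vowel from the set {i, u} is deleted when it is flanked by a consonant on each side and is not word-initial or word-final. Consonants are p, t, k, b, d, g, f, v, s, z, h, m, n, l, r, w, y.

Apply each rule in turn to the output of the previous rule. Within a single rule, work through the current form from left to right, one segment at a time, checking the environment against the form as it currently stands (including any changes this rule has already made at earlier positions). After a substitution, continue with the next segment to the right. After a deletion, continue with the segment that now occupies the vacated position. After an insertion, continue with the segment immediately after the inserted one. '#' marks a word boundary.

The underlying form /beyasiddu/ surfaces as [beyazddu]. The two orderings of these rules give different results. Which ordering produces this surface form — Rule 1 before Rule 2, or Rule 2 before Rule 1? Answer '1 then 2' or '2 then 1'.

1 then 2

Order 1 then 2:
  1 Intervocalic Voicing: [beyasiddu] → [beyaziddu]
  2 Syncope: [beyaziddu] → [beyazddu]
  result: [beyazddu]
Order 2 then 1:
  2 Syncope: [beyasiddu] → [beyasddu]
  1 Intervocalic Voicing: no change — [beyasddu]
  result: [beyasddu]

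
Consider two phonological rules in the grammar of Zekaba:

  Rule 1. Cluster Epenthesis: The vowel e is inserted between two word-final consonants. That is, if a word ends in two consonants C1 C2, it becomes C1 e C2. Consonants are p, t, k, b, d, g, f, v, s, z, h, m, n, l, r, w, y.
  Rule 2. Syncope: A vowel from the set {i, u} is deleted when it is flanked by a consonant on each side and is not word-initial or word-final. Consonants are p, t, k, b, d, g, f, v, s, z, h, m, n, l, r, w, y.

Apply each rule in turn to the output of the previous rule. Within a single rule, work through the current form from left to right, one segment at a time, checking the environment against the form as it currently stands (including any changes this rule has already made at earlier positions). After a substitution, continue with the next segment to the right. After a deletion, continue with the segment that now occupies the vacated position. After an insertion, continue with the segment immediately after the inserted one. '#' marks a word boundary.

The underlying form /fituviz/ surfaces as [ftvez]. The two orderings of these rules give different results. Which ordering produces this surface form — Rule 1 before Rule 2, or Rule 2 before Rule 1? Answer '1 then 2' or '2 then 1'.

Order 1 then 2:
  1 Cluster Epenthesis: no change — [fituviz]
  2 Syncope: [fituviz] → [ftvz]
  result: [ftvz]
Order 2 then 1:
  2 Syncope: [fituviz] → [ftvz]
  1 Cluster Epenthesis: [ftvz] → [ftvez]
  result: [ftvez]

2 then 1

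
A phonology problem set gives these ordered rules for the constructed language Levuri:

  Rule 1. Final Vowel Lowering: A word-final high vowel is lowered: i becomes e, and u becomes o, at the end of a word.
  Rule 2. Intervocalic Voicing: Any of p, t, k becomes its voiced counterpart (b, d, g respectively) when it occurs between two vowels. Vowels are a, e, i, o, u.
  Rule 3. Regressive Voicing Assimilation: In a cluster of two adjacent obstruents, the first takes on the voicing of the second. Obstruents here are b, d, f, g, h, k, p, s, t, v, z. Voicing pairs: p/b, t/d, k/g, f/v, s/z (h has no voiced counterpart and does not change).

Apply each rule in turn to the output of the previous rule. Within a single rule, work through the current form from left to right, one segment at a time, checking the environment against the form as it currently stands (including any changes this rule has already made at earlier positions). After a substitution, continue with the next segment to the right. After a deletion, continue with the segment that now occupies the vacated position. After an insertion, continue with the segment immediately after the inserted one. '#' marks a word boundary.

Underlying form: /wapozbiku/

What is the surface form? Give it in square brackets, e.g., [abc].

[wabozbigo]

Rule 1 Final Vowel Lowering: [wapozbiku] → [wapozbiko]
Rule 2 Intervocalic Voicing: [wapozbiko] → [wabozbigo]
Rule 3 Regressive Voicing Assimilation: no change — [wabozbigo]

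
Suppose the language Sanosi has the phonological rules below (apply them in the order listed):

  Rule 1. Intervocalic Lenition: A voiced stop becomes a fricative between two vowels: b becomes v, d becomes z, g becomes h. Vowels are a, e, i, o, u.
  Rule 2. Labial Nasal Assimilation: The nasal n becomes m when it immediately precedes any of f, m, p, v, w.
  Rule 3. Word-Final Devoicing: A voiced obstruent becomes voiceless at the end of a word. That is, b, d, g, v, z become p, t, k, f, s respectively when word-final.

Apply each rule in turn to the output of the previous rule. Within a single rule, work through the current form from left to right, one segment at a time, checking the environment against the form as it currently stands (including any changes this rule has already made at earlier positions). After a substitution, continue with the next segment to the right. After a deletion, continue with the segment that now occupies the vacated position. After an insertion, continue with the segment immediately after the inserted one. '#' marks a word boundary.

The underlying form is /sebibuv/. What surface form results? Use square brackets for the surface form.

Rule 1 Intervocalic Lenition: [sebibuv] → [sevivuv]
Rule 2 Labial Nasal Assimilation: no change — [sevivuv]
Rule 3 Word-Final Devoicing: [sevivuv] → [sevivuf]

[sevivuf]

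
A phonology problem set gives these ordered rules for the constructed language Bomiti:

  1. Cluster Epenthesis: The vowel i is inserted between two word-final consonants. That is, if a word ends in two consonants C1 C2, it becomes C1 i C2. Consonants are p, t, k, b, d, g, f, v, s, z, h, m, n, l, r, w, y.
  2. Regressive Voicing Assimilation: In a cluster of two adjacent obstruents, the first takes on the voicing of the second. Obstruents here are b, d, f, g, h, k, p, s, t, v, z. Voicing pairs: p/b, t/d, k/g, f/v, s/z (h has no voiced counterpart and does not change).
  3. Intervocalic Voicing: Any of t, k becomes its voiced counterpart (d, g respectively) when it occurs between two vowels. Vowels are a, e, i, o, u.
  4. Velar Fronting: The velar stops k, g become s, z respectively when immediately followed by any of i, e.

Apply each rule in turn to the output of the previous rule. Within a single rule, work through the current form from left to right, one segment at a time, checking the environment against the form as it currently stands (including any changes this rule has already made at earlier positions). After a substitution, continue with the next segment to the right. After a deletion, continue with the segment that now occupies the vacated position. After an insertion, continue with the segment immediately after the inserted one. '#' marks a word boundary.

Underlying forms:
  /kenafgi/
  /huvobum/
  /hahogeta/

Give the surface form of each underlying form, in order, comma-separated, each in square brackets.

[senavzi], [huvobum], [hahozeda]

/kenafgi/:
  1 Cluster Epenthesis: no change — [kenafgi]
  2 Regressive Voicing Assimilation: [kenafgi] → [kenavgi]
  3 Intervocalic Voicing: no change — [kenavgi]
  4 Velar Fronting: [kenavgi] → [senavzi]
/huvobum/:
  1 Cluster Epenthesis: no change — [huvobum]
  2 Regressive Voicing Assimilation: no change — [huvobum]
  3 Intervocalic Voicing: no change — [huvobum]
  4 Velar Fronting: no change — [huvobum]
/hahogeta/:
  1 Cluster Epenthesis: no change — [hahogeta]
  2 Regressive Voicing Assimilation: no change — [hahogeta]
  3 Intervocalic Voicing: [hahogeta] → [hahogeda]
  4 Velar Fronting: [hahogeda] → [hahozeda]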